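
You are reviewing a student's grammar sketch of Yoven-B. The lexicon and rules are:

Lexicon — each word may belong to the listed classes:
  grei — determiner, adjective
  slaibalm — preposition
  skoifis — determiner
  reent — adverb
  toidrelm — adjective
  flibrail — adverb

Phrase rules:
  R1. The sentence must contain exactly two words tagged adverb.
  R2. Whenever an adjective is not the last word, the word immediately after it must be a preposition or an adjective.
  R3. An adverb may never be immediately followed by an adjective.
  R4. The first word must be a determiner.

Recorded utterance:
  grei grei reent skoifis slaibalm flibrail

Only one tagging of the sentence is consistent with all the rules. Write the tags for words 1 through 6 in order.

determiner determiner adverb determiner preposition adverb

Candidates per position — 1:grei {determiner,adjective}; 2:grei {determiner,adjective}; 3:reent {adverb}; 4:skoifis {determiner}; 5:slaibalm {preposition}; 6:flibrail {adverb}.
Word 1 cannot be adjective — rule 2 would then fail for every completion. It is determiner.
Word 2 cannot be adjective — rule 2 would then fail for every completion. It is determiner.
That leaves exactly one tagging: determiner determiner adverb determiner preposition adverb.
Checking: rule 1 holds; rule 2 holds; rule 3 holds; rule 4 holds.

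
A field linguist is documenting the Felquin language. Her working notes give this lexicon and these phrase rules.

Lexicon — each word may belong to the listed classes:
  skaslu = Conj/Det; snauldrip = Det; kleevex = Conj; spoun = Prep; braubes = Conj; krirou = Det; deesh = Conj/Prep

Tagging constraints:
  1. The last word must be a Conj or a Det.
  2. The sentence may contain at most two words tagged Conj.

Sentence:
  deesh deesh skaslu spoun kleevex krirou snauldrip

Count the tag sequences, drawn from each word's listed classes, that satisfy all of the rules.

4

Candidates per position — 1:deesh {Conj,Prep}; 2:deesh {Conj,Prep}; 3:skaslu {Conj,Det}; 4:spoun {Prep}; 5:kleevex {Conj}; 6:krirou {Det}; 7:snauldrip {Det}.
There are 8 candidate sequences in total.
The sequences that satisfy every rule: Conj Prep Det Prep Conj Det Det; Prep Conj Det Prep Conj Det Det; Prep Prep Conj Prep Conj Det Det; Prep Prep Det Prep Conj Det Det.
Count = 4.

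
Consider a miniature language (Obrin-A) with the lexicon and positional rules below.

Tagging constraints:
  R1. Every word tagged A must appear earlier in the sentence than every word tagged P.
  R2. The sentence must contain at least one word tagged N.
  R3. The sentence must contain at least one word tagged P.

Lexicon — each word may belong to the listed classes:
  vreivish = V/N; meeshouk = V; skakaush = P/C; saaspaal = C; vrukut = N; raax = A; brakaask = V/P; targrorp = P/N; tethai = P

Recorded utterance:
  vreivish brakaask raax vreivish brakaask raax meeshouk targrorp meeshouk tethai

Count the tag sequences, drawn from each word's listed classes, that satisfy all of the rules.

7

Candidates per position — 1:vreivish {V,N}; 2:brakaask {V,P}; 3:raax {A}; 4:vreivish {V,N}; 5:brakaask {V,P}; 6:raax {A}; 7:meeshouk {V}; 8:targrorp {P,N}; 9:meeshouk {V}; 10:tethai {P}.
There are 32 candidate sequences in total.
Checking each against the rules leaves 7 sequences.
Count = 7.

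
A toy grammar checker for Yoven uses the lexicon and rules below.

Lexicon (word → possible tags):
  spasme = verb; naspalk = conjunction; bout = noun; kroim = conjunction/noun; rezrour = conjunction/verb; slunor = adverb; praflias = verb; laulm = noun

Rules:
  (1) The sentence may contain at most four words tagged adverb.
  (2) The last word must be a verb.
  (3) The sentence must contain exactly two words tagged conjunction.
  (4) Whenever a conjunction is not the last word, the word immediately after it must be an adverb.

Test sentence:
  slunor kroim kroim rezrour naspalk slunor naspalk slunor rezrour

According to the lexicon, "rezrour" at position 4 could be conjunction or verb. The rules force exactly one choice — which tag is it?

Candidates per position — 1:slunor {adverb}; 2:kroim {conjunction,noun}; 3:kroim {conjunction,noun}; 4:rezrour {conjunction,verb}; 5:naspalk {conjunction}; 6:slunor {adverb}; 7:naspalk {conjunction}; 8:slunor {adverb}; 9:rezrour {conjunction,verb}.
Position 2: tagging it conjunction would leave rule 3 unsatisfiable, so it must be noun.
Position 3: tagging it conjunction would leave rule 3 unsatisfiable, so it must be noun.
Position 4: tagging it conjunction would leave rule 3 unsatisfiable, so it must be verb.
Position 9: tagging it conjunction would leave rule 2 unsatisfiable, so it must be verb.
The only consistent sequence is: adverb noun noun verb conjunction adverb conjunction adverb verb.
Check: rule 1 satisfied; rule 2 satisfied; rule 3 satisfied; rule 4 satisfied.

verb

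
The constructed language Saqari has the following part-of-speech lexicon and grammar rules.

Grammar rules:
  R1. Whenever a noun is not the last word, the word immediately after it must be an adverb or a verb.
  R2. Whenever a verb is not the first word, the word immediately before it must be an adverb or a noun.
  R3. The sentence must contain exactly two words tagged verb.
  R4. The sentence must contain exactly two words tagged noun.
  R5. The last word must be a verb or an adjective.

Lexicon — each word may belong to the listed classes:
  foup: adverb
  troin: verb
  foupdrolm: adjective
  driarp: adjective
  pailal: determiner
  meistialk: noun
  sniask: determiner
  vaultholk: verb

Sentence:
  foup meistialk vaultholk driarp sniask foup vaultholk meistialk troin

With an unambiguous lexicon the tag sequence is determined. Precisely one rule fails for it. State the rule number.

Fixed tagging: adverb noun verb adjective determiner adverb verb noun verb.
Applying the rules: R1 pass, R2 pass, R3 fail, R4 pass, R5 pass.
Only rule 3 fails.

3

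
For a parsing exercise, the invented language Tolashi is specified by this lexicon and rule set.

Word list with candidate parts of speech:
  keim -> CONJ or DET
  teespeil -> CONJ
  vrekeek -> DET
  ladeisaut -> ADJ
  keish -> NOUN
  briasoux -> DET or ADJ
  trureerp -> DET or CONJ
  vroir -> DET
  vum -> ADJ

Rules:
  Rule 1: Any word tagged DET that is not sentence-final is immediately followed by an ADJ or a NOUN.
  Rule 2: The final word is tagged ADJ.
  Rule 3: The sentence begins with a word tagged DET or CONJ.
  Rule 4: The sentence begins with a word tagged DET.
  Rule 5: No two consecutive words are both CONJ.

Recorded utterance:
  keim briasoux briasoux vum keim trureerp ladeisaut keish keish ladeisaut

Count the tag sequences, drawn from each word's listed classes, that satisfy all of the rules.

2

Candidates per position — 1:keim {CONJ,DET}; 2:briasoux {DET,ADJ}; 3:briasoux {DET,ADJ}; 4:vum {ADJ}; 5:keim {CONJ,DET}; 6:trureerp {DET,CONJ}; 7:ladeisaut {ADJ}; 8:keish {NOUN}; 9:keish {NOUN}; 10:ladeisaut {ADJ}.
There are 32 candidate sequences in total.
The sequences that satisfy every rule: DET ADJ DET ADJ CONJ DET ADJ NOUN NOUN ADJ; DET ADJ ADJ ADJ CONJ DET ADJ NOUN NOUN ADJ.
Count = 2.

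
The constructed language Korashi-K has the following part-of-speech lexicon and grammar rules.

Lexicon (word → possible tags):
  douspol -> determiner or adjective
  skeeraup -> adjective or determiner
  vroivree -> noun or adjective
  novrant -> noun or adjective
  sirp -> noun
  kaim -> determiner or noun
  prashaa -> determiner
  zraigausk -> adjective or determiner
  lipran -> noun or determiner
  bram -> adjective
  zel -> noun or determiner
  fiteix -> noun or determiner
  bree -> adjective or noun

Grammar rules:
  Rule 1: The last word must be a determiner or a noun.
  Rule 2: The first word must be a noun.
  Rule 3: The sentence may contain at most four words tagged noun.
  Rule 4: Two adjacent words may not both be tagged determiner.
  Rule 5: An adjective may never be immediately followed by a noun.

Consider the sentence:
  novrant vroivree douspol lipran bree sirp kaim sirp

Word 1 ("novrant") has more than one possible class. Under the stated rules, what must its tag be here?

noun

Candidates per position — 1:novrant {noun,adjective}; 2:vroivree {noun,adjective}; 3:douspol {determiner,adjective}; 4:lipran {noun,determiner}; 5:bree {adjective,noun}; 6:sirp {noun}; 7:kaim {determiner,noun}; 8:sirp {noun}.
Word 1 cannot be adjective — rule 2 would then fail for every completion. It is noun.
Word 5 cannot be adjective — rule 5 would then fail for every completion. It is noun.
Word 7 cannot be noun — rule 3 would then fail for every completion. It is determiner.
Word 2 cannot be noun — rule 3 would then fail for every completion. It is adjective.
Word 4 cannot be noun — rule 3 would then fail for every completion. It is determiner.
Word 3 cannot be determiner — rule 4 would then fail for every completion. It is adjective.
That leaves exactly one tagging: noun adjective adjective determiner noun noun determiner noun.
Rule-by-rule: rule 1 ✓; rule 2 ✓; rule 3 ✓; rule 4 ✓; rule 5 ✓.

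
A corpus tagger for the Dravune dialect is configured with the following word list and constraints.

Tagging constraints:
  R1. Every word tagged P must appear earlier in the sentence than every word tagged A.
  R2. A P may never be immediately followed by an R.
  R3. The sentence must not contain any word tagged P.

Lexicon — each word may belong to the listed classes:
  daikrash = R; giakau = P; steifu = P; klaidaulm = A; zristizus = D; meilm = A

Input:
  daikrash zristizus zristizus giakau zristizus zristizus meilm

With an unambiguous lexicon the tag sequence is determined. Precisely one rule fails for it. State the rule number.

Fixed tagging: R D D P D D A.
Checking each rule: R1 ✓, R2 ✓, R3 ✗.
Only rule 3 fails.

3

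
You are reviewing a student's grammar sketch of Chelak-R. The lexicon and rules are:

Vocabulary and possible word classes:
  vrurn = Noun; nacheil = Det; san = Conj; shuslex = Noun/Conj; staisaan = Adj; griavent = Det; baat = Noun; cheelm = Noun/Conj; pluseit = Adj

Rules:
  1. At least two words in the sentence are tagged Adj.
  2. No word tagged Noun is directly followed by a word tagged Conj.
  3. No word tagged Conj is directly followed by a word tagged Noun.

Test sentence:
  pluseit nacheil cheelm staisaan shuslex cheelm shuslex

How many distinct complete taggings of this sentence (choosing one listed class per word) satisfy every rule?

4

Candidates per position — 1:pluseit {Adj}; 2:nacheil {Det}; 3:cheelm {Noun,Conj}; 4:staisaan {Adj}; 5:shuslex {Noun,Conj}; 6:cheelm {Noun,Conj}; 7:shuslex {Noun,Conj}.
There are 16 candidate sequences in total.
The sequences that satisfy every rule: Adj Det Noun Adj Noun Noun Noun; Adj Det Noun Adj Conj Conj Conj; Adj Det Conj Adj Noun Noun Noun; Adj Det Conj Adj Conj Conj Conj.
Count = 4.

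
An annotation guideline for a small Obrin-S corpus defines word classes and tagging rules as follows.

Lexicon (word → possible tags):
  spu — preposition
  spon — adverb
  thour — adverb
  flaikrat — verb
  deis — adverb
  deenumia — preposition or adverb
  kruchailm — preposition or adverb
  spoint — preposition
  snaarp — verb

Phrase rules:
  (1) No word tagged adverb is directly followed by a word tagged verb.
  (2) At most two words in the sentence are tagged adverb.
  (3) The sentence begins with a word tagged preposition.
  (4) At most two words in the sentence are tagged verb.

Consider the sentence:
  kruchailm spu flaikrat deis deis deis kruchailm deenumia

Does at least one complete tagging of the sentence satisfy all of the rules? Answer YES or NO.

Candidates per position — 1:kruchailm {preposition,adverb}; 2:spu {preposition}; 3:flaikrat {verb}; 4:deis {adverb}; 5:deis {adverb}; 6:deis {adverb}; 7:kruchailm {preposition,adverb}; 8:deenumia {preposition,adverb}.
Rule 2 cannot be satisfied by any choice of tags from the lexicon.
So there is no consistent tagging.

NO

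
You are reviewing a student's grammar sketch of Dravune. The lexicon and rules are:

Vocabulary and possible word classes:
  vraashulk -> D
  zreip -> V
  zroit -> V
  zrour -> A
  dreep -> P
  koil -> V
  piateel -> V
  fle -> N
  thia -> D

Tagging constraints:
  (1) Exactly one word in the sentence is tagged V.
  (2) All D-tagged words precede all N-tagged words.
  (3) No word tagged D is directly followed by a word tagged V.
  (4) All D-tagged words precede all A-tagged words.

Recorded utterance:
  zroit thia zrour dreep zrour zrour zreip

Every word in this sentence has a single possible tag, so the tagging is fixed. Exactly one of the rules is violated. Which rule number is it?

1

Fixed tagging: V D A P A A V.
Rule check: R1 fails, R2 ok, R3 ok, R4 ok.
Only rule 1 fails.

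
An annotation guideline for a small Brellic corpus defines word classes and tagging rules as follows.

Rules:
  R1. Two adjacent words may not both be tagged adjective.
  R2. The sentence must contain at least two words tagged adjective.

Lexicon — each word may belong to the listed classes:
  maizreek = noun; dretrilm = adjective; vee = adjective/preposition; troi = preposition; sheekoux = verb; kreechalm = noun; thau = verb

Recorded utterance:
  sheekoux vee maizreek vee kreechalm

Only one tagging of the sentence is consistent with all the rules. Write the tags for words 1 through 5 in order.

Candidates per position — 1:sheekoux {verb}; 2:vee {adjective,preposition}; 3:maizreek {noun}; 4:vee {adjective,preposition}; 5:kreechalm {noun}.
Position 2: preposition is ruled out by rule 2; that leaves adjective.
Position 4: preposition is ruled out by rule 2; that leaves adjective.
The only consistent sequence is: verb adjective noun adjective noun.
Rule-by-rule: rule 1 ✓; rule 2 ✓.

verb adjective noun adjective noun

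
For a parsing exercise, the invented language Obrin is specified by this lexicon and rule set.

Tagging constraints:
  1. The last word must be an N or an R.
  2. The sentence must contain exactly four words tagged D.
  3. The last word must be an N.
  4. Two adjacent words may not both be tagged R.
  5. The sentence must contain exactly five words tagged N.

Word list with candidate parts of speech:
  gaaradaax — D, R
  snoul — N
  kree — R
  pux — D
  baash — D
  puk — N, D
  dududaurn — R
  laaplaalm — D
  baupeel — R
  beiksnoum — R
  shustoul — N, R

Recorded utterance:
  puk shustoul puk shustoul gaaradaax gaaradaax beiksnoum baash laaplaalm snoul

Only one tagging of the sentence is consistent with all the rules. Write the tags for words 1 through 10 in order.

Candidates per position — 1:puk {N,D}; 2:shustoul {N,R}; 3:puk {N,D}; 4:shustoul {N,R}; 5:gaaradaax {D,R}; 6:gaaradaax {D,R}; 7:beiksnoum {R}; 8:baash {D}; 9:laaplaalm {D}; 10:snoul {N}.
If word 1 were D, no tagging could satisfy rule 5; so word 1 is N.
If word 2 were R, no tagging could satisfy rule 5; so word 2 is N.
If word 3 were D, no tagging could satisfy rule 5; so word 3 is N.
If word 4 were R, no tagging could satisfy rule 5; so word 4 is N.
If word 5 were R, no tagging could satisfy rule 2; so word 5 is D.
If word 6 were R, no tagging could satisfy rule 2; so word 6 is D.
The only consistent sequence is: N N N N D D R D D N.
Checking: rule 1 holds; rule 2 holds; rule 3 holds; rule 4 holds; rule 5 holds.

N N N N D D R D D N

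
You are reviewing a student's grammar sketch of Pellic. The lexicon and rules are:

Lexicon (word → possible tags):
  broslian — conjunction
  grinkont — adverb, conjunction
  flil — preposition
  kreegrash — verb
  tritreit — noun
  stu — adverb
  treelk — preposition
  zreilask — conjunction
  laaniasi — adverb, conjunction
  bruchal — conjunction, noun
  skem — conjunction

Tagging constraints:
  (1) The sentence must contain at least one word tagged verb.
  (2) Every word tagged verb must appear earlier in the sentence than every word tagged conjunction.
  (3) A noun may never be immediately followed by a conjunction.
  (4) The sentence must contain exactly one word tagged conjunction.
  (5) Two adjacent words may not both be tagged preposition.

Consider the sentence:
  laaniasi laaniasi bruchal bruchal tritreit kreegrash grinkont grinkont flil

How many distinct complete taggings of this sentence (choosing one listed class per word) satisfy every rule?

2

Candidates per position — 1:laaniasi {adverb,conjunction}; 2:laaniasi {adverb,conjunction}; 3:bruchal {conjunction,noun}; 4:bruchal {conjunction,noun}; 5:tritreit {noun}; 6:kreegrash {verb}; 7:grinkont {adverb,conjunction}; 8:grinkont {adverb,conjunction}; 9:flil {preposition}.
There are 64 candidate sequences in total.
The sequences that satisfy every rule: adverb adverb noun noun noun verb adverb conjunction preposition; adverb adverb noun noun noun verb conjunction adverb preposition.
Count = 2.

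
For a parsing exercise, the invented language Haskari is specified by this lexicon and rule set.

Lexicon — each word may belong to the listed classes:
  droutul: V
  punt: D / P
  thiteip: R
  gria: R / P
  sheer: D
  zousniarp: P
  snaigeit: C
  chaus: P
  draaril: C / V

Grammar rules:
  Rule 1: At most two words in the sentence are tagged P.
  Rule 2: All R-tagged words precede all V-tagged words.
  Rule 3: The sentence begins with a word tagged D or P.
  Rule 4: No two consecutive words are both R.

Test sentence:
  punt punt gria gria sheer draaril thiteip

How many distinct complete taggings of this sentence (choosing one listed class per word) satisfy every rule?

7

Candidates per position — 1:punt {D,P}; 2:punt {D,P}; 3:gria {R,P}; 4:gria {R,P}; 5:sheer {D}; 6:draaril {C,V}; 7:thiteip {R}.
There are 32 candidate sequences in total.
Checking each against the rules leaves 7 sequences.
Count = 7.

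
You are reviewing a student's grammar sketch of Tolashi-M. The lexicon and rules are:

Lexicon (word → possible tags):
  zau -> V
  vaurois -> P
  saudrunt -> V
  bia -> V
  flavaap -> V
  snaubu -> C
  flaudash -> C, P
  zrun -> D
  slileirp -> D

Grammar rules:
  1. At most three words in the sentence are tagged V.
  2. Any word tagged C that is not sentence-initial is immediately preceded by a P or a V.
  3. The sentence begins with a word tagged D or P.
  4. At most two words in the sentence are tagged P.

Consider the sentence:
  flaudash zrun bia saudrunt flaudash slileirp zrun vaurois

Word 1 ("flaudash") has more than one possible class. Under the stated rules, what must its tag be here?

Candidates per position — 1:flaudash {C,P}; 2:zrun {D}; 3:bia {V}; 4:saudrunt {V}; 5:flaudash {C,P}; 6:slileirp {D}; 7:zrun {D}; 8:vaurois {P}.
Position 1: tagging it C would leave rule 3 unsatisfiable, so it must be P.
Position 5: tagging it P would leave rule 4 unsatisfiable, so it must be C.
The unique satisfying tagging is: P D V V C D D P.
Rule-by-rule: rule 1 ✓; rule 2 ✓; rule 3 ✓; rule 4 ✓.

P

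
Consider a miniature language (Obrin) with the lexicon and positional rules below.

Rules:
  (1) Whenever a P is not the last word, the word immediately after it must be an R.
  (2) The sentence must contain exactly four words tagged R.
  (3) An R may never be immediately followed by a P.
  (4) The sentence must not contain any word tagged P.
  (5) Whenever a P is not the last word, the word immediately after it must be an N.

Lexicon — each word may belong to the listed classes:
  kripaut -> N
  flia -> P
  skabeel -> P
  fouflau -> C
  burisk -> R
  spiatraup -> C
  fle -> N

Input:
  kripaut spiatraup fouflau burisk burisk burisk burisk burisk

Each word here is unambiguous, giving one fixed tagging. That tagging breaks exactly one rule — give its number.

2

Fixed tagging: N C C R R R R R.
Checking each rule: R1 ✓, R2 ✗, R3 ✓, R4 ✓, R5 ✓.
Only rule 2 fails.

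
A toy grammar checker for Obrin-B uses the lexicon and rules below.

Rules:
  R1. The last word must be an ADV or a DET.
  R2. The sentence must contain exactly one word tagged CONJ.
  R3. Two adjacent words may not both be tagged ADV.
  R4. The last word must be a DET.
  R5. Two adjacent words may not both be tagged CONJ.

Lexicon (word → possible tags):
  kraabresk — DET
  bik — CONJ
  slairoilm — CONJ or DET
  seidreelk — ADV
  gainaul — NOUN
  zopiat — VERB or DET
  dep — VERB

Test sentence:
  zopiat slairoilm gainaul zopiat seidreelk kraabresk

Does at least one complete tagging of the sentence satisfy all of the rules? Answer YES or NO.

YES

Candidates per position — 1:zopiat {VERB,DET}; 2:slairoilm {CONJ,DET}; 3:gainaul {NOUN}; 4:zopiat {VERB,DET}; 5:seidreelk {ADV}; 6:kraabresk {DET}.
One satisfying assignment: DET CONJ NOUN VERB ADV DET.
Rule-by-rule: rule 1 holds; rule 2 holds; rule 3 holds; rule 4 holds; rule 5 holds.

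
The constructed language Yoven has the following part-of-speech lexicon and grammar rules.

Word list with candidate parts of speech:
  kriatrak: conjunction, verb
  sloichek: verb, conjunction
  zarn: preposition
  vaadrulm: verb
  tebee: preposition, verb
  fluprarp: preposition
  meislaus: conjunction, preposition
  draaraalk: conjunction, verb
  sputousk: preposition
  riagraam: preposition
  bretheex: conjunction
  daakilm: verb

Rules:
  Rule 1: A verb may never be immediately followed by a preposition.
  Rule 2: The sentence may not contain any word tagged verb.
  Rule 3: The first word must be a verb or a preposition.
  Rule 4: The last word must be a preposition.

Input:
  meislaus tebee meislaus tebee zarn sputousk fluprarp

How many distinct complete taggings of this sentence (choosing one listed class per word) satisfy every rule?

2

Candidates per position — 1:meislaus {conjunction,preposition}; 2:tebee {preposition,verb}; 3:meislaus {conjunction,preposition}; 4:tebee {preposition,verb}; 5:zarn {preposition}; 6:sputousk {preposition}; 7:fluprarp {preposition}.
There are 16 candidate sequences in total.
The sequences that satisfy every rule: preposition preposition conjunction preposition preposition preposition preposition; preposition preposition preposition preposition preposition preposition preposition.
Count = 2.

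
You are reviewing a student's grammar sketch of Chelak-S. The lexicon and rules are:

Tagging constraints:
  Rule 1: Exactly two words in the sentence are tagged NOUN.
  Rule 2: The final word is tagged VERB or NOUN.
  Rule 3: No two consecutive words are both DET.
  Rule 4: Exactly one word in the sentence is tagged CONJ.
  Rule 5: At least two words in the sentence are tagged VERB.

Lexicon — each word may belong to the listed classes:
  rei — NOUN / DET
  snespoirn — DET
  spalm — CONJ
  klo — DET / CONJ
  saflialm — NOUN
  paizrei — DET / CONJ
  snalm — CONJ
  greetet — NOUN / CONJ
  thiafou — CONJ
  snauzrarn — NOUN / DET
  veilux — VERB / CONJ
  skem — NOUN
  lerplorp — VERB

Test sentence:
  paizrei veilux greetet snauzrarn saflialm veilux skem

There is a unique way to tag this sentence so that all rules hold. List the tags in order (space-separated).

DET VERB CONJ DET NOUN VERB NOUN

Candidates per position — 1:paizrei {DET,CONJ}; 2:veilux {VERB,CONJ}; 3:greetet {NOUN,CONJ}; 4:snauzrarn {NOUN,DET}; 5:saflialm {NOUN}; 6:veilux {VERB,CONJ}; 7:skem {NOUN}.
If word 2 were CONJ, no tagging could satisfy rule 5; so word 2 is VERB.
If word 3 were NOUN, no tagging could satisfy rule 1; so word 3 is CONJ.
If word 4 were NOUN, no tagging could satisfy rule 1; so word 4 is DET.
If word 6 were CONJ, no tagging could satisfy rule 4; so word 6 is VERB.
If word 1 were CONJ, no tagging could satisfy rule 4; so word 1 is DET.
The only consistent sequence is: DET VERB CONJ DET NOUN VERB NOUN.
Check: rule 1 holds; rule 2 holds; rule 3 holds; rule 4 holds; rule 5 holds.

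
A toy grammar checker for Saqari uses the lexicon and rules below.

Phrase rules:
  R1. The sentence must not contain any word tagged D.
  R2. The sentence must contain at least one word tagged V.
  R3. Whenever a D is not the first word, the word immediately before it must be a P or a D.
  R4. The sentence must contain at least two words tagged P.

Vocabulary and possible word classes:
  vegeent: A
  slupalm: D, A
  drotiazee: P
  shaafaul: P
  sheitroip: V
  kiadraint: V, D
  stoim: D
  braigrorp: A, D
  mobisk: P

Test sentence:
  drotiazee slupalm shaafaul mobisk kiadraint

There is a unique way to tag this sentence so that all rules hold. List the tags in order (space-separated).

P A P P V

Candidates per position — 1:drotiazee {P}; 2:slupalm {D,A}; 3:shaafaul {P}; 4:mobisk {P}; 5:kiadraint {V,D}.
At position 2, choosing D makes rule 1 impossible to satisfy; hence A.
At position 5, choosing D makes rule 1 impossible to satisfy; hence V.
So the tagging must be: P A P P V.
Checking: rule 1 holds; rule 2 holds; rule 3 holds; rule 4 holds.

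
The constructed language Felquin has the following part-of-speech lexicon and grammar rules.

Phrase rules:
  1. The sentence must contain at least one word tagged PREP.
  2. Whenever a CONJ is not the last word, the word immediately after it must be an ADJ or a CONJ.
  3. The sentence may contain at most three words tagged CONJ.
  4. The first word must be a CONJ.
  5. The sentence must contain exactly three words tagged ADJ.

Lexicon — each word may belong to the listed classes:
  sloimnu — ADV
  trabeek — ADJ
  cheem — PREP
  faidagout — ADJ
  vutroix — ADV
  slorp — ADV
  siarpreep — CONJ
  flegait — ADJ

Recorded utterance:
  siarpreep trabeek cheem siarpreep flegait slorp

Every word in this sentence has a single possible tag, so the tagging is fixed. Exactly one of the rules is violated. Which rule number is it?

5

Fixed tagging: CONJ ADJ PREP CONJ ADJ ADV.
Checking each rule: R1 ok, R2 ok, R3 ok, R4 ok, R5 fails.
Only rule 5 fails.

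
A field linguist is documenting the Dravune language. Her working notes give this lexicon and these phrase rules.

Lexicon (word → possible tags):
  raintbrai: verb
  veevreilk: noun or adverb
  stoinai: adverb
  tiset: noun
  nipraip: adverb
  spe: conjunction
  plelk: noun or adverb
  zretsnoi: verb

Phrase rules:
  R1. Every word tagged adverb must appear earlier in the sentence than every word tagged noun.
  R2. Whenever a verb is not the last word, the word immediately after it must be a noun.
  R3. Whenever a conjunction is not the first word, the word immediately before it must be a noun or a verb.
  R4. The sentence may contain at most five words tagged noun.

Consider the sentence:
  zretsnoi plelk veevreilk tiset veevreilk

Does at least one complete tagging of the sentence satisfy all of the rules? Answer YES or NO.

YES

Candidates per position — 1:zretsnoi {verb}; 2:plelk {noun,adverb}; 3:veevreilk {noun,adverb}; 4:tiset {noun}; 5:veevreilk {noun,adverb}.
One satisfying assignment: verb noun noun noun noun.
Rule-by-rule: rule 1 satisfied; rule 2 satisfied; rule 3 satisfied; rule 4 satisfied.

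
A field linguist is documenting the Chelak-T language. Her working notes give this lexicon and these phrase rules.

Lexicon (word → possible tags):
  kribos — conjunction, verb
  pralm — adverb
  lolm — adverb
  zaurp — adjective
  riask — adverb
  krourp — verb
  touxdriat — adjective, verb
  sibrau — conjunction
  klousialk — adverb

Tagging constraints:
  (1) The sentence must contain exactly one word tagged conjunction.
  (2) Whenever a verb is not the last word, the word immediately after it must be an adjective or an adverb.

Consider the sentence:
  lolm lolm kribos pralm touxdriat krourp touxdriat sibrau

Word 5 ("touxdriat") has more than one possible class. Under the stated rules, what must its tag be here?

Candidates per position — 1:lolm {adverb}; 2:lolm {adverb}; 3:kribos {conjunction,verb}; 4:pralm {adverb}; 5:touxdriat {adjective,verb}; 6:krourp {verb}; 7:touxdriat {adjective,verb}; 8:sibrau {conjunction}.
Position 3: tagging it conjunction would leave rule 1 unsatisfiable, so it must be verb.
Position 5: tagging it verb would leave rule 2 unsatisfiable, so it must be adjective.
Position 7: tagging it verb would leave rule 2 unsatisfiable, so it must be adjective.
The unique satisfying tagging is: adverb adverb verb adverb adjective verb adjective conjunction.
Check: rule 1 holds; rule 2 holds.

adjective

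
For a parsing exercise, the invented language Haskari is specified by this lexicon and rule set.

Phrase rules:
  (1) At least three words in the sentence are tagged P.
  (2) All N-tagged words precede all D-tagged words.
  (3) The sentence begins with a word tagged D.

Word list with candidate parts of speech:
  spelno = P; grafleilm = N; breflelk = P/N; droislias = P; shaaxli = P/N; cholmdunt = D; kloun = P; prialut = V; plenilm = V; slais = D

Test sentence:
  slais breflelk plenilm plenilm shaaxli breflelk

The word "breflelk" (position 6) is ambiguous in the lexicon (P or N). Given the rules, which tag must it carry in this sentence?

Candidates per position — 1:slais {D}; 2:breflelk {P,N}; 3:plenilm {V}; 4:plenilm {V}; 5:shaaxli {P,N}; 6:breflelk {P,N}.
If word 2 were N, no tagging could satisfy rule 1; so word 2 is P.
If word 5 were N, no tagging could satisfy rule 1; so word 5 is P.
If word 6 were N, no tagging could satisfy rule 1; so word 6 is P.
The unique satisfying tagging is: D P V V P P.
Checking: rule 1 ok; rule 2 ok; rule 3 ok.

P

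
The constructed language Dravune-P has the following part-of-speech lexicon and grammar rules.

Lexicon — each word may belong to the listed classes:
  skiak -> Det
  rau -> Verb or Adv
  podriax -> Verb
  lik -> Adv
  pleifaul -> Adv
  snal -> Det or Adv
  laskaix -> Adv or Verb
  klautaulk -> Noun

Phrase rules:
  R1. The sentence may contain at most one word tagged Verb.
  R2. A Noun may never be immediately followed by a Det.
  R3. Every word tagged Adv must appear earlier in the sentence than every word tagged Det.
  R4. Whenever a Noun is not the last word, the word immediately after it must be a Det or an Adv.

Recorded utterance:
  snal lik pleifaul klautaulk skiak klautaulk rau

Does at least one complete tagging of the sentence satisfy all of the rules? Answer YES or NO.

NO

Candidates per position — 1:snal {Det,Adv}; 2:lik {Adv}; 3:pleifaul {Adv}; 4:klautaulk {Noun}; 5:skiak {Det}; 6:klautaulk {Noun}; 7:rau {Verb,Adv}.
Rule 2 cannot be satisfied by any choice of tags from the lexicon.
So there is no consistent tagging.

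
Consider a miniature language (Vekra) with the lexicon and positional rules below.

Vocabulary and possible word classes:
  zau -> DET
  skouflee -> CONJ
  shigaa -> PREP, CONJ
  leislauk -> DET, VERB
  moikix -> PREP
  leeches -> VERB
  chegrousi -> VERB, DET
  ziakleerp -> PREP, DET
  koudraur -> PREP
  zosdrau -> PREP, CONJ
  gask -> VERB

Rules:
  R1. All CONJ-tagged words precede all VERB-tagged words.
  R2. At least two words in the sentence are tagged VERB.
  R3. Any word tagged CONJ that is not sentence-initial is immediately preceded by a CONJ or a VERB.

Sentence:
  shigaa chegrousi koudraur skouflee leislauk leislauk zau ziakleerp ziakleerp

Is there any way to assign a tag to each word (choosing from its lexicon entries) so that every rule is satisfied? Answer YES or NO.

NO

Candidates per position — 1:shigaa {PREP,CONJ}; 2:chegrousi {VERB,DET}; 3:koudraur {PREP}; 4:skouflee {CONJ}; 5:leislauk {DET,VERB}; 6:leislauk {DET,VERB}; 7:zau {DET}; 8:ziakleerp {PREP,DET}; 9:ziakleerp {PREP,DET}.
Rule 3 cannot be satisfied by any choice of tags from the lexicon.
So there is no consistent tagging.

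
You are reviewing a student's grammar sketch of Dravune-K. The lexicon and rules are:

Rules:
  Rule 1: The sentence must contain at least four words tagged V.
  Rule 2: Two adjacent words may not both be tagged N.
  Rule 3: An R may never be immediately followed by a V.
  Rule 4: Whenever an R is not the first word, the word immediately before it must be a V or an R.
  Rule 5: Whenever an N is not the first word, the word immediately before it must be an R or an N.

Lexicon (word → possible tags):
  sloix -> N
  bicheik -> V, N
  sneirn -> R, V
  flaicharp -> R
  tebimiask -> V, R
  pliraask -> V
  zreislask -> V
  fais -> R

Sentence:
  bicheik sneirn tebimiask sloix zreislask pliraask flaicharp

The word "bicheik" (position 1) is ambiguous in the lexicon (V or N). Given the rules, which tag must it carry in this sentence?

Candidates per position — 1:bicheik {V,N}; 2:sneirn {R,V}; 3:tebimiask {V,R}; 4:sloix {N}; 5:zreislask {V}; 6:pliraask {V}; 7:flaicharp {R}.
If word 3 were V, no tagging could satisfy rule 5; so word 3 is R.
If word 1 were N, no tagging could satisfy rule 1; so word 1 is V.
If word 2 were R, no tagging could satisfy rule 1; so word 2 is V.
So the tagging must be: V V R N V V R.
Checking: rule 1 holds; rule 2 holds; rule 3 holds; rule 4 holds; rule 5 holds.

V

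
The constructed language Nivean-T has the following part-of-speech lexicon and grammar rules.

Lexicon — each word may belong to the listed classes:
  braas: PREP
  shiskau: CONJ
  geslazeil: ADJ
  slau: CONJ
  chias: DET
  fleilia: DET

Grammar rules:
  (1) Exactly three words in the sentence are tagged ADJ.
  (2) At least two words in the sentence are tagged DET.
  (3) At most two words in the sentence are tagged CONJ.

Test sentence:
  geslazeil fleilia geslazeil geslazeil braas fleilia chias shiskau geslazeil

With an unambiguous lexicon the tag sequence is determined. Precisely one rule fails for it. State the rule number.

1

Fixed tagging: ADJ DET ADJ ADJ PREP DET DET CONJ ADJ.
Checking each rule: R1 violated, R2 holds, R3 holds.
Only rule 1 fails.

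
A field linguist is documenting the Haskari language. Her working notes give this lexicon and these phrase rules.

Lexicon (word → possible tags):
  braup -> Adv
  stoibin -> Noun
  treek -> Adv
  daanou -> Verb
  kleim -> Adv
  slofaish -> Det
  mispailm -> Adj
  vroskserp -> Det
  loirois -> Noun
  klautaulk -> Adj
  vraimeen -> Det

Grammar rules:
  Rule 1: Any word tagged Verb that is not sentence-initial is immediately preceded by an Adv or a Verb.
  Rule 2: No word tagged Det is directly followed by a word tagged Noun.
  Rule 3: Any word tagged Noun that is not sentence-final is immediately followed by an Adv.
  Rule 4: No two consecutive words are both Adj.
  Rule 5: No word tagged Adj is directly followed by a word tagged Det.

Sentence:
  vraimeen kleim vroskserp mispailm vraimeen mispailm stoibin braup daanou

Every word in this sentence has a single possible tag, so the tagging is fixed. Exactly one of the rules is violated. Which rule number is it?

5

Fixed tagging: Det Adv Det Adj Det Adj Noun Adv Verb.
Rule check: R1 pass, R2 pass, R3 pass, R4 pass, R5 fail.
Only rule 5 fails.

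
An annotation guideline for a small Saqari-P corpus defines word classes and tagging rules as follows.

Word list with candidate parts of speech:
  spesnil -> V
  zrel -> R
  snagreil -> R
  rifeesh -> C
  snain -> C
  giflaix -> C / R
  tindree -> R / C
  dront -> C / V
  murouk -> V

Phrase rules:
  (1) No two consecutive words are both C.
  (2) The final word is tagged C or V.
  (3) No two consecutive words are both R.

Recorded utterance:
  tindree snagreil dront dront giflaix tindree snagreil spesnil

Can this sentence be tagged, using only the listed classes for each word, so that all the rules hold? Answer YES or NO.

Candidates per position — 1:tindree {R,C}; 2:snagreil {R}; 3:dront {C,V}; 4:dront {C,V}; 5:giflaix {C,R}; 6:tindree {R,C}; 7:snagreil {R}; 8:spesnil {V}.
One satisfying assignment: C R V V R C R V.
Check: rule 1 ✓; rule 2 ✓; rule 3 ✓.

YES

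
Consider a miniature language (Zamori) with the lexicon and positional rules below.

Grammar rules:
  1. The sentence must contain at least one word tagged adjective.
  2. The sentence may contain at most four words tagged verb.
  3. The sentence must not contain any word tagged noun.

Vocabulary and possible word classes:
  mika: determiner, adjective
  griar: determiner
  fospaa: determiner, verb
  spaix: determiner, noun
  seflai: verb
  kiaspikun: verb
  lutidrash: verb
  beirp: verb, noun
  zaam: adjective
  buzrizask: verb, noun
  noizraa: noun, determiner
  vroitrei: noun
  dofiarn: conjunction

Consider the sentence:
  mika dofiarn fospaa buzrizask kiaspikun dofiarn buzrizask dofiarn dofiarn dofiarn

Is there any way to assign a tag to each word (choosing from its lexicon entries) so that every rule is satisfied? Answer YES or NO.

YES

Candidates per position — 1:mika {determiner,adjective}; 2:dofiarn {conjunction}; 3:fospaa {determiner,verb}; 4:buzrizask {verb,noun}; 5:kiaspikun {verb}; 6:dofiarn {conjunction}; 7:buzrizask {verb,noun}; 8:dofiarn {conjunction}; 9:dofiarn {conjunction}; 10:dofiarn {conjunction}.
One satisfying assignment: adjective conjunction determiner verb verb conjunction verb conjunction conjunction conjunction.
Check: rule 1 ✓; rule 2 ✓; rule 3 ✓.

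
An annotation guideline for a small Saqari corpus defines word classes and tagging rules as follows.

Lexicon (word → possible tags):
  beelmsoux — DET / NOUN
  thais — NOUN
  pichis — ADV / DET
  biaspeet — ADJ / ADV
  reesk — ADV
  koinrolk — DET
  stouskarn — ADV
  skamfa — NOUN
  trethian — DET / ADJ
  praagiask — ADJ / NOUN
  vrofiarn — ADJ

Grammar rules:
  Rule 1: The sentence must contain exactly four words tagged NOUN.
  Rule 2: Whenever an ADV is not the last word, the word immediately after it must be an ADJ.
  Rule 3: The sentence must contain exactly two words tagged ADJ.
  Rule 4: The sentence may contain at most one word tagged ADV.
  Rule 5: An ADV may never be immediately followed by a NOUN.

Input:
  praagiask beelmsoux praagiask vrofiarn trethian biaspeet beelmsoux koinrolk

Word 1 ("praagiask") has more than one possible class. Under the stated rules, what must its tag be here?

Candidates per position — 1:praagiask {ADJ,NOUN}; 2:beelmsoux {DET,NOUN}; 3:praagiask {ADJ,NOUN}; 4:vrofiarn {ADJ}; 5:trethian {DET,ADJ}; 6:biaspeet {ADJ,ADV}; 7:beelmsoux {DET,NOUN}; 8:koinrolk {DET}.
At position 1, choosing ADJ makes rule 1 impossible to satisfy; hence NOUN.
At position 2, choosing DET makes rule 1 impossible to satisfy; hence NOUN.
At position 3, choosing ADJ makes rule 1 impossible to satisfy; hence NOUN.
At position 6, choosing ADV makes rule 2 impossible to satisfy; hence ADJ.
At position 7, choosing DET makes rule 1 impossible to satisfy; hence NOUN.
At position 5, choosing ADJ makes rule 3 impossible to satisfy; hence DET.
That leaves exactly one tagging: NOUN NOUN NOUN ADJ DET ADJ NOUN DET.
Rule-by-rule: rule 1 ✓; rule 2 ✓; rule 3 ✓; rule 4 ✓; rule 5 ✓.

NOUN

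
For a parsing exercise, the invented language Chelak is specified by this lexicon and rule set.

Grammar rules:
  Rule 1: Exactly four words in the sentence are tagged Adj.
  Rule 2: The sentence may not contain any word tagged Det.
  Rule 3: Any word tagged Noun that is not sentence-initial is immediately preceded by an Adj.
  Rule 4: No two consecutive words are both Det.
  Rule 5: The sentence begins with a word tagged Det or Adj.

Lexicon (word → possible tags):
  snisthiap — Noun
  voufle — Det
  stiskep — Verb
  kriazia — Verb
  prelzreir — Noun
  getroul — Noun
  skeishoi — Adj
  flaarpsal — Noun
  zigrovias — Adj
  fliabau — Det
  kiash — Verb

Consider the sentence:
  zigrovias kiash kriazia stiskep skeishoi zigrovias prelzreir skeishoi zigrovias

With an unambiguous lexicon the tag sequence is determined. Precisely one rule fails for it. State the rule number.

Fixed tagging: Adj Verb Verb Verb Adj Adj Noun Adj Adj.
Rule check: R1 violated, R2 holds, R3 holds, R4 holds, R5 holds.
Only rule 1 fails.

1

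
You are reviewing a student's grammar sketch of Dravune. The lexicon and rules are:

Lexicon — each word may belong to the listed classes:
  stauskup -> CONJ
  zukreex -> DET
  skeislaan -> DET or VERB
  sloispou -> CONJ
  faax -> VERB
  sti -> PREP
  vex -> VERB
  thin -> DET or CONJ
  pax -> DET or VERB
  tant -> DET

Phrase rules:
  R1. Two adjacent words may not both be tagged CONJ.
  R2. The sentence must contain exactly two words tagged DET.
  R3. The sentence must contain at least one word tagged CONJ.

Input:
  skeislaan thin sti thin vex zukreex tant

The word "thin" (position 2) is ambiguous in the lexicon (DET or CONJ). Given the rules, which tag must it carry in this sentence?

CONJ

Candidates per position — 1:skeislaan {DET,VERB}; 2:thin {DET,CONJ}; 3:sti {PREP}; 4:thin {DET,CONJ}; 5:vex {VERB}; 6:zukreex {DET}; 7:tant {DET}.
Word 1 cannot be DET — rule 2 would then fail for every completion. It is VERB.
Word 2 cannot be DET — rule 2 would then fail for every completion. It is CONJ.
Word 4 cannot be DET — rule 2 would then fail for every completion. It is CONJ.
The only consistent sequence is: VERB CONJ PREP CONJ VERB DET DET.
Checking: rule 1 satisfied; rule 2 satisfied; rule 3 satisfied.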